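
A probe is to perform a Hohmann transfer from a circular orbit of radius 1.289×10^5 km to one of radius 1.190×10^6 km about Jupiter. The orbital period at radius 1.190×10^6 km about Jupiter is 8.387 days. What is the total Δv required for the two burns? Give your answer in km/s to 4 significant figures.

Δv = 16.52 km/s

From Kepler's third law T² = 4π²r³/μ at r = 1.190×10^6 km, T = 8.387 days = 8.387 × 86400 s = 7.246368×10^5 s: μ = 4π²r³/T² = 1.26695×10^8 km³/s².
Semi-major axis of the transfer orbit: a_t = (1.289×10^5 + 1.190×10^6)/2 = 6.5945×10^5 km.
Circular speed at r₁: v₁ = √(μ/r₁) = √(1.26695×10^8/1.289×10^5) = 31.35 km/s.
On the transfer ellipse at r₁, v² = μ(2/r − 1/a) gives v_p = √[μ(2/r₁ − 1/a_t)] = 42.11 km/s.
First burn Δv₁ = |v_p − v₁| = 10.76 km/s.
At r₂, v₂ = √(μ/r₂) = 10.318 km/s.
Transfer-orbit speed at r₂: v_a = √[μ(2/r₂ − 1/a_t)] = 4.5619 km/s.
Second burn Δv₂ = |v₂ − v_a| = 5.756 km/s.
Δv = Δv₁ + Δv₂ = 10.76 + 5.756 = 16.52 km/s.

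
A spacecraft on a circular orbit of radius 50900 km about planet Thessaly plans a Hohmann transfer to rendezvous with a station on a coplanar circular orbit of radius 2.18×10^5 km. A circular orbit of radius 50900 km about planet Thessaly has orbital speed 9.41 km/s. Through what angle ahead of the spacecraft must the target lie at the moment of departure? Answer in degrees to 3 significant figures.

From the circular-orbit relation v² = μ/r at r = 50900 km: μ = v²r = (9.41)² × 50900 = 4.50710×10^6 km³/s².
The Hohmann ellipse has a_t = (r₁ + r₂)/2 = 1.3445×10^5 km.
The half-period of the transfer ellipse is t = π√(a_t³/μ) = 72952.9 s.
Target angular speed ω₂ = √(μ/r₂³) = 2.08576×10^-5 rad/s.
Angle swept by the target during transfer: ω₂·t = 1.5216 rad = 87.18°.
The spacecraft traverses 180° on the transfer ellipse, so the target must lead by 180° − 87.18° = 92.8°.

φ = 92.8°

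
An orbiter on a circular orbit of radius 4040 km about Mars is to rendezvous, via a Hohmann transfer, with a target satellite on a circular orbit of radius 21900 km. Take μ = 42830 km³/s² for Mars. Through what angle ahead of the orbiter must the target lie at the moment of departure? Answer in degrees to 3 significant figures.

φ = 98.0°

The Hohmann ellipse has a_t = (r₁ + r₂)/2 = 12970 km.
The half-period of the transfer ellipse is t = π√(a_t³/μ) = 22422.6 s.
The target's mean motion on its circular orbit is ω₂ = √(μ/r₂³) = 6.38569×10^-5 rad/s.
Angle swept by the target during transfer: ω₂·t = 1.4318 rad = 82.04°.
Arrival is 180° from departure on the ellipse, so φ = 180° − 82.04° = 98.0°.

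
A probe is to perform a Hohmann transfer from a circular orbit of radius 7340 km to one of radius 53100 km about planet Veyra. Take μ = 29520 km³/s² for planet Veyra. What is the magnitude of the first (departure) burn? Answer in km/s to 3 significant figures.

Δv₁ = 0.653 km/s

The Hohmann ellipse has a_t = (r₁ + r₂)/2 = 30220 km.
Circular speed at r = 7340 km: v_c = √(μ/r) = 2.0054 km/s.
Transfer-orbit speed at the same r (vis-viva, a = a_t): v_t = √[μ(2/r − 1/a_t)] = 2.6583 km/s.
Δv₁ = |v_t − v_c| = |2.6583 − 2.0054| = 0.6529 km/s.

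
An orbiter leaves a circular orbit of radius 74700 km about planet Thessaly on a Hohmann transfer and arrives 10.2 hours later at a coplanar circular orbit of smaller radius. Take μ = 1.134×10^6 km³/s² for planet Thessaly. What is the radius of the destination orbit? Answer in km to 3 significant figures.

r₂ = 32700 km

Transfer time t = 10.2 hours = 36720 s, and t = π√(a_t³/μ).
So a_t = (μ t²/π²)^(1/3) = (1.134×10^6 × (36720)² / π²)^(1/3) = 53708 km.
Since a_t = (r₁ + r₂)/2, r₂ = 2a_t − r₁ = 2×53708 − 74700 = 32716 km.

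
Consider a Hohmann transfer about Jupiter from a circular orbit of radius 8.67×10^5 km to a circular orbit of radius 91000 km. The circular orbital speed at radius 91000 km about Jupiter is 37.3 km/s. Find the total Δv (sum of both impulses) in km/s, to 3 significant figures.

From the circular-orbit relation v² = μ/r at r = 91000 km: μ = v²r = (37.3)² × 91000 = 1.26607×10^8 km³/s².
The Hohmann ellipse has a_t = (r₁ + r₂)/2 = 4.790×10^5 km.
At r₁ the circular-orbit speed is v₁ = √(μ/r₁) = 12.084 km/s.
On the transfer ellipse at r₁, v² = μ(2/r − 1/a) gives v_a = √[μ(2/r₁ − 1/a_t)] = 5.2671 km/s.
First burn Δv₁ = |v_a − v₁| = 6.817 km/s.
Circular speed at r₂: v₂ = √(μ/r₂) = 37.30 km/s.
Transfer-orbit speed at r₂: v_p = √[μ(2/r₂ − 1/a_t)] = 50.18 km/s.
Second burn Δv₂ = |v₂ − v_p| = 12.88 km/s.
Total Δv = Δv₁ + Δv₂ = 19.70 km/s.

Δv = 19.7 km/s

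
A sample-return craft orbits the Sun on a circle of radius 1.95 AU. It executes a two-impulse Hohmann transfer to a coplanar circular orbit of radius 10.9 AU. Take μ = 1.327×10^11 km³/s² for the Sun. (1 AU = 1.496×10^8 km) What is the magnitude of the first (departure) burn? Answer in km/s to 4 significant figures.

In km: r₁ = 1.95 × 1.496×10^8 = 2.9172×10^8 km; r₂ = 10.9 × 1.496×10^8 = 1.63064×10^9 km.
Semi-major axis of the transfer orbit: a_t = (2.9172×10^8 + 1.63064×10^9)/2 = 9.6118×10^8 km.
Circular speed at r = 2.9172×10^8 km: v_c = √(μ/r) = 21.328 km/s.
Transfer-orbit speed at the same r (vis-viva, a = a_t): v_t = √[μ(2/r − 1/a_t)] = 27.780 km/s.
Δv₁ = |v_t − v_c| = |27.780 − 21.328| = 6.452 km/s.

Δv₁ = 6.452 km/s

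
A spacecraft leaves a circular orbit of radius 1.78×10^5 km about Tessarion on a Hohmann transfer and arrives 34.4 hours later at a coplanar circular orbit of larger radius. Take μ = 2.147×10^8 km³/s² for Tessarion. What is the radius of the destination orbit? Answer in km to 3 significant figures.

Transfer time t = 34.4 hours = 1.2384×10^5 s, and t = π√(a_t³/μ).
So a_t = (μ t²/π²)^(1/3) = (2.147×10^8 × (1.2384×10^5)² / π²)^(1/3) = 6.9356×10^5 km.
Since a_t = (r₁ + r₂)/2, r₂ = 2a_t − r₁ = 2×6.9356×10^5 − 1.780×10^5 = 1.20912×10^6 km.

r₂ = 1.21×10^6 km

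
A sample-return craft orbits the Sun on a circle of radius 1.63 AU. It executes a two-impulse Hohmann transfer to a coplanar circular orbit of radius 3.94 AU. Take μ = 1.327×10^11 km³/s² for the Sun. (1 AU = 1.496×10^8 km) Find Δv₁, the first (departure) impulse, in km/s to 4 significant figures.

In km: r₁ = 1.63 × 1.496×10^8 = 2.43848×10^8 km; r₂ = 3.94 × 1.496×10^8 = 5.89424×10^8 km.
The Hohmann ellipse has a_t = (r₁ + r₂)/2 = 4.16636×10^8 km.
Circular speed at r = 2.43848×10^8 km: v_c = √(μ/r) = 23.328 km/s.
Vis-viva on the transfer ellipse at r = 2.43848×10^8 km gives v_t = √[μ(2/r − 1/a_t)] = 27.747 km/s.
Δv₁ = |v_t − v_c| = |27.747 − 23.328| = 4.419 km/s.

Δv₁ = 4.419 km/s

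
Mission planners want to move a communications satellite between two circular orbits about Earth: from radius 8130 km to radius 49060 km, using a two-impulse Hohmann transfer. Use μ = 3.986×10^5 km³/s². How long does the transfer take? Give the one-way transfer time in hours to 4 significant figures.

Semi-major axis of the transfer orbit: a_t = (8130 + 49060)/2 = 28595 km.
Transfer time t = π√(a_t³/μ) = π√((28595)³ / 3.986×10^5) = 24061 s.
Converting: 24061 s ÷ 3600 s/hour = 6.684 hours.

t = 6.684 hours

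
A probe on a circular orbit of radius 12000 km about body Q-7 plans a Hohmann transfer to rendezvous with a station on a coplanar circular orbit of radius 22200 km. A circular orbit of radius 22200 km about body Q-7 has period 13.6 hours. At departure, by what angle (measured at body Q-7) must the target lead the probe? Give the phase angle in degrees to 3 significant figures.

From Kepler's third law T² = 4π²r³/μ at r = 22200 km, T = 13.6 hours = 13.6 × 3600 s = 48960 s: μ = 4π²r³/T² = 1.80192×10^5 km³/s².
Semi-major axis of the transfer orbit: a_t = (12000 + 22200)/2 = 17100 km.
Transfer time t = π√(a_t³/μ) = 16549 s.
The target's mean motion on its circular orbit is ω₂ = √(μ/r₂³) = 1.2833×10^-4 rad/s.
Angle swept by the target during transfer: ω₂·t = 2.124 rad = 121.7°.
The probe traverses 180° on the transfer ellipse, so the target must lead by 180° − 121.7° = 58.3°.

φ = 58.3°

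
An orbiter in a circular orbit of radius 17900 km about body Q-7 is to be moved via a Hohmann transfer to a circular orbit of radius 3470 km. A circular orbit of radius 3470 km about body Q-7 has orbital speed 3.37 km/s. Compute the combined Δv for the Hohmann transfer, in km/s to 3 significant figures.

Δv = 1.63 km/s

From the circular-orbit relation v² = μ/r at r = 3470 km: μ = v²r = (3.37)² × 3470 = 39408.4 km³/s².
Semi-major axis of the transfer orbit: a_t = (17900 + 3470)/2 = 10685 km.
At r₁ the circular-orbit speed is v₁ = √(μ/r₁) = 1.4838 km/s.
On the transfer ellipse at r₁, vis-viva equation gives v_a = √[μ(2/r₁ − 1/a_t)] = 0.84556 km/s.
First burn Δv₁ = |v_a − v₁| = 0.6382 km/s.
At r₂, v₂ = √(μ/r₂) = 3.3700 km/s.
Transfer-orbit speed at r₂: v_p = √[μ(2/r₂ − 1/a_t)] = 4.3618 km/s.
Second burn Δv₂ = |v₂ − v_p| = 0.9918 km/s.
Total Δv = Δv₁ + Δv₂ = 1.630 km/s.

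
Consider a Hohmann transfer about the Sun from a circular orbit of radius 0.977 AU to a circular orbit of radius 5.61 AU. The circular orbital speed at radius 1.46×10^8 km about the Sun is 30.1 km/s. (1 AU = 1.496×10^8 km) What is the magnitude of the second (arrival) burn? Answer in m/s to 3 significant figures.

From the circular-orbit relation v² = μ/r at r = 1.46×10^8 km: μ = v²r = (30.1)² × 1.46×10^8 = 1.32277×10^11 km³/s².
In km: r₁ = 0.977 × 1.496×10^8 = 1.461592×10^8 km; r₂ = 5.61 × 1.496×10^8 = 8.39256×10^8 km.
The Hohmann ellipse has a_t = (r₁ + r₂)/2 = 4.927076×10^8 km.
On the circular orbit at r = 8.39256×10^8 km, v_c = √(μ/r) = 12.5544 km/s.
Transfer-orbit speed at the same r (vis-viva, a = a_t): v_t = √[μ(2/r − 1/a_t)] = 6.83776 km/s.
Δv₂ = |v_t − v_c| = |6.83776 − 12.5544| = 5.717 km/s.

Δv₂ = 5720 m/s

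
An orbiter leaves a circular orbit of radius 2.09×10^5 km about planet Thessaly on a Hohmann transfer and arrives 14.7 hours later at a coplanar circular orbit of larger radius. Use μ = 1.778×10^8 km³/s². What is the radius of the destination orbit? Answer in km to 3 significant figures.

Transfer time t = 14.7 hours = 52920 s, and t = π√(a_t³/μ).
So a_t = (μ t²/π²)^(1/3) = (1.778×10^8 × (52920)² / π²)^(1/3) = 3.6951×10^5 km.
Since a_t = (r₁ + r₂)/2, r₂ = 2a_t − r₁ = 2×3.6951×10^5 − 2.090×10^5 = 5.3002×10^5 km.

r₂ = 5.30×10^5 km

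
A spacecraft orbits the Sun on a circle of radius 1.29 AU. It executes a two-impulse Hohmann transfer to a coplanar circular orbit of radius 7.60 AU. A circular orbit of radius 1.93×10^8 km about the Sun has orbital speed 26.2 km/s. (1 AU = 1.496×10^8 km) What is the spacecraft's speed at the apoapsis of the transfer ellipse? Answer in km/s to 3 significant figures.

v = 5.82 km/s

From the circular-orbit relation v² = μ/r at r = 1.93×10^8 km: μ = v²r = (26.2)² × 1.93×10^8 = 1.32483×10^11 km³/s².
In km: r₁ = 1.29 × 1.496×10^8 = 1.92984×10^8 km; r₂ = 7.60 × 1.496×10^8 = 1.13696×10^9 km.
The Hohmann ellipse has a_t = (r₁ + r₂)/2 = 6.64972×10^8 km.
The apoapsis of the transfer ellipse is at r = 1.13696×10^9 km.
Applying v² = μ(2/r − 1/a_t): v = 5.815 km/s.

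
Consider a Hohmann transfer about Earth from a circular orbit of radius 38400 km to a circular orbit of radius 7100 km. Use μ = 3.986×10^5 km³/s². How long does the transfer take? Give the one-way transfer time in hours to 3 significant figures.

The Hohmann ellipse has a_t = (r₁ + r₂)/2 = 22750 km.
Half the transfer-orbit period gives t = π√(a_t³/μ) = 17070 s.
Converting: 17070 s ÷ 3600 s/hour = 4.74 hours.

t = 4.74 hours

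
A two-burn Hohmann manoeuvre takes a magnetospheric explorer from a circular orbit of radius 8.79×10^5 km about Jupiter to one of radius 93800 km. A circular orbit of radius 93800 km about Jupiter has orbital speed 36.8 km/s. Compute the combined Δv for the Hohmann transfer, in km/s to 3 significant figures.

From the circular-orbit relation v² = μ/r at r = 93800 km: μ = v²r = (36.8)² × 93800 = 1.27028×10^8 km³/s².
Transfer-ellipse semi-major axis a_t = (r₁ + r₂)/2 = (8.790×10^5 + 93800)/2 = 4.864×10^5 km.
Circular speed at r₁: v₁ = √(μ/r₁) = √(1.27028×10^8/8.790×10^5) = 12.021 km/s.
On the transfer ellipse at r₁, vis-viva equation gives v_a = √[μ(2/r₁ − 1/a_t)] = 5.2791 km/s.
First burn Δv₁ = |v_a − v₁| = 6.742 km/s.
At r₂, v₂ = √(μ/r₂) = 36.80 km/s.
Transfer-orbit speed at r₂: v_p = √[μ(2/r₂ − 1/a_t)] = 49.47 km/s.
Second burn Δv₂ = |v₂ − v_p| = 12.67 km/s.
Total Δv = Δv₁ + Δv₂ = 19.41 km/s.

Δv = 19.4 km/s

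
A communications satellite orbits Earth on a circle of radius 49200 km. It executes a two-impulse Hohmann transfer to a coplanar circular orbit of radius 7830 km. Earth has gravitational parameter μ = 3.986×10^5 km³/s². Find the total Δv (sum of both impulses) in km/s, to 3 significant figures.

The Hohmann ellipse has a_t = (r₁ + r₂)/2 = 28515 km.
At r₁ the circular-orbit speed is v₁ = √(μ/r₁) = 2.8463 km/s.
Transfer-orbit speed at r₁ (vis-viva): v_a = √[μ(2/r₁ − 1/a_t)] = 1.4915 km/s.
First burn Δv₁ = |v_a − v₁| = 1.355 km/s.
At r₂, v₂ = √(μ/r₂) = 7.135 km/s.
Transfer-orbit speed at r₂: v_p = √[μ(2/r₂ − 1/a_t)] = 9.372 km/s.
Second burn Δv₂ = |v₂ − v_p| = 2.237 km/s.
Total Δv = Δv₁ + Δv₂ = 3.592 km/s.

Δv = 3.59 km/s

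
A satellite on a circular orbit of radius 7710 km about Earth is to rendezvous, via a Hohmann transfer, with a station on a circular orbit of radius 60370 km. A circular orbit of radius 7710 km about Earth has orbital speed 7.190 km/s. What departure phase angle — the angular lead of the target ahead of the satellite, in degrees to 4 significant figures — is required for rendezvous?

φ = 103.8°

From the circular-orbit relation v² = μ/r at r = 7710 km: μ = v²r = (7.190)² × 7710 = 3.98577×10^5 km³/s².
Semi-major axis of the transfer orbit: a_t = (7710 + 60370)/2 = 34040 km.
The half-period of the transfer ellipse is t = π√(a_t³/μ) = 31252.0 s.
Target angular speed ω₂ = √(μ/r₂³) = 4.25622×10^-5 rad/s.
Angle swept by the target during transfer: ω₂·t = 1.3302 rad = 76.21°.
The satellite traverses 180° on the transfer ellipse, so the target must lead by 180° − 76.21° = 103.8°.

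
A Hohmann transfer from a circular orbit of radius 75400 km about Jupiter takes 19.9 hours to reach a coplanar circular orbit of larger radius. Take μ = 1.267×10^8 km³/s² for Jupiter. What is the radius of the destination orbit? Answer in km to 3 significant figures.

Transfer time t = 19.9 hours = 71640 s, and t = π√(a_t³/μ).
So a_t = (μ t²/π²)^(1/3) = (1.267×10^8 × (71640)² / π²)^(1/3) = 4.0389×10^5 km.
Since a_t = (r₁ + r₂)/2, r₂ = 2a_t − r₁ = 2×4.0389×10^5 − 75400 = 7.3238×10^5 km.

r₂ = 7.32×10^5 km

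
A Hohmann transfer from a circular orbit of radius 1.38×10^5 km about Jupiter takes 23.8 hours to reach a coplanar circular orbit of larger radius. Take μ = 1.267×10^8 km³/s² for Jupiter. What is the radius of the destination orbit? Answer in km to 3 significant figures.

Transfer time t = 23.8 hours = 85680 s, and t = π√(a_t³/μ).
So a_t = (μ t²/π²)^(1/3) = (1.267×10^8 × (85680)² / π²)^(1/3) = 4.5507×10^5 km.
Since a_t = (r₁ + r₂)/2, r₂ = 2a_t − r₁ = 2×4.5507×10^5 − 1.380×10^5 = 7.7214×10^5 km.

r₂ = 7.72×10^5 km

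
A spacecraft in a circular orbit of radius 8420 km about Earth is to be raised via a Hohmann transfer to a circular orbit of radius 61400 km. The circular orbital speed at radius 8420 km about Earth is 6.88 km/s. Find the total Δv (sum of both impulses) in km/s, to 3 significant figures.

From the circular-orbit relation v² = μ/r at r = 8420 km: μ = v²r = (6.88)² × 8420 = 3.98556×10^5 km³/s².
Semi-major axis of the transfer orbit: a_t = (8420 + 61400)/2 = 34910 km.
At r₁ the circular-orbit speed is v₁ = √(μ/r₁) = 6.880 km/s.
Transfer-orbit speed at r₁ (vis-viva): v_p = √[μ(2/r₁ − 1/a_t)] = 9.124 km/s.
First burn Δv₁ = |v_p − v₁| = 2.244 km/s.
Circular speed at r₂: v₂ = √(μ/r₂) = 2.548 km/s.
Transfer-orbit speed at r₂: v_a = √[μ(2/r₂ − 1/a_t)] = 1.251 km/s.
Second burn Δv₂ = |v₂ − v_a| = 1.297 km/s.
Total Δv = Δv₁ + Δv₂ = 3.541 km/s.

Δv = 3.54 km/s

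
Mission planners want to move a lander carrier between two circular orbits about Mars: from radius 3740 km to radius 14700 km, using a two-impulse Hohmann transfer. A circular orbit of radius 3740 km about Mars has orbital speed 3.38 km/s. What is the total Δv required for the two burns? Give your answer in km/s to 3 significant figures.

Δv = 1.51 km/s

From the circular-orbit relation v² = μ/r at r = 3740 km: μ = v²r = (3.38)² × 3740 = 42727.3 km³/s².
Semi-major axis of the transfer orbit: a_t = (3740 + 14700)/2 = 9220 km.
At r₁ the circular-orbit speed is v₁ = √(μ/r₁) = 3.3800 km/s.
Transfer-orbit speed at r₁ (v² = μ(2/r − 1/a)): v_p = √[μ(2/r₁ − 1/a_t)] = 4.2679 km/s.
First burn Δv₁ = |v_p − v₁| = 0.8879 km/s.
Circular speed at r₂: v₂ = √(μ/r₂) = 1.705 km/s.
Transfer-orbit speed at r₂: v_a = √[μ(2/r₂ − 1/a_t)] = 1.086 km/s.
Second burn Δv₂ = |v₂ − v_a| = 0.6190 km/s.
Total Δv = Δv₁ + Δv₂ = 1.507 km/s.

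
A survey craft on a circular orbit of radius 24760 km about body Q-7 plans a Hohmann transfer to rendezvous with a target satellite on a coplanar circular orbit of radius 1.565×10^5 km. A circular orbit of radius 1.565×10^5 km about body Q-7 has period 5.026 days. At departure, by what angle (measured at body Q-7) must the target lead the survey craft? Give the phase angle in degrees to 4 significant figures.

From Kepler's third law T² = 4π²r³/μ at r = 1.565×10^5 km, T = 5.026 days = 5.026 × 86400 s = 4.342464×10^5 s: μ = 4π²r³/T² = 8.02473×10^5 km³/s².
The Hohmann ellipse has a_t = (r₁ + r₂)/2 = 90630 km.
Transfer time t = π√(a_t³/μ) = 95684.7 s.
Target angular speed ω₂ = √(μ/r₂³) = 1.44692×10^-5 rad/s.
Angle swept by the target during transfer: ω₂·t = 1.38448 rad = 79.32°.
The survey craft traverses 180° on the transfer ellipse, so the target must lead by 180° − 79.32° = 100.7°.

φ = 100.7°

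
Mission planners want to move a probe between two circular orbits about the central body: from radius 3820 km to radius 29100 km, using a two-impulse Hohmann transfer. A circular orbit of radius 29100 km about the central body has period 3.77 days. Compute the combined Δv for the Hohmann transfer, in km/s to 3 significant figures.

Δv = 0.802 km/s

From Kepler's third law T² = 4π²r³/μ at r = 29100 km, T = 3.77 days = 3.77 × 86400 s = 3.25728×10^5 s: μ = 4π²r³/T² = 9169.14 km³/s².
Semi-major axis of the transfer orbit: a_t = (3820 + 29100)/2 = 16460 km.
Circular speed at r₁: v₁ = √(μ/r₁) = √(9169.14/3820) = 1.5493 km/s.
On the transfer ellipse at r₁, vis-viva equation gives v_p = √[μ(2/r₁ − 1/a_t)] = 2.0600 km/s.
First burn Δv₁ = |v_p − v₁| = 0.5107 km/s.
Circular speed at r₂: v₂ = √(μ/r₂) = 0.5613 km/s.
Transfer-orbit speed at r₂: v_a = √[μ(2/r₂ − 1/a_t)] = 0.2704 km/s.
Second burn Δv₂ = |v₂ − v_a| = 0.2909 km/s.
Δv = Δv₁ + Δv₂ = 0.5107 + 0.2909 = 0.8016 km/s.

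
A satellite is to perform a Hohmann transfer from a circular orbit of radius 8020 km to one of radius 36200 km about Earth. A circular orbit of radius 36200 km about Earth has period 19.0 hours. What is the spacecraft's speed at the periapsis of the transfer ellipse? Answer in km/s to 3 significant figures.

v = 9.04 km/s

From Kepler's third law T² = 4π²r³/μ at r = 36200 km, T = 19.0 hours = 19.0 × 3600 s = 68400 s: μ = 4π²r³/T² = 4.00289×10^5 km³/s².
The Hohmann ellipse has a_t = (r₁ + r₂)/2 = 22110 km.
The periapsis of the transfer ellipse is at r = 8020 km.
Vis-viva: v = √[μ(2/r − 1/a_t)] = √[4.00289×10^5 × (2/8020 − 1/22110)] = 9.040 km/s.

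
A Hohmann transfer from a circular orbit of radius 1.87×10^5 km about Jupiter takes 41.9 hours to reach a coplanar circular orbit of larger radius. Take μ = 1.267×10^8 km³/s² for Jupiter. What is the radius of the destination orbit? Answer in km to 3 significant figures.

r₂ = 1.14×10^6 km

Transfer time t = 41.9 hours = 1.5084×10^5 s, and t = π√(a_t³/μ).
So a_t = (μ t²/π²)^(1/3) = (1.267×10^8 × (1.5084×10^5)² / π²)^(1/3) = 6.6349×10^5 km.
Since a_t = (r₁ + r₂)/2, r₂ = 2a_t − r₁ = 2×6.6349×10^5 − 1.870×10^5 = 1.13998×10^6 km.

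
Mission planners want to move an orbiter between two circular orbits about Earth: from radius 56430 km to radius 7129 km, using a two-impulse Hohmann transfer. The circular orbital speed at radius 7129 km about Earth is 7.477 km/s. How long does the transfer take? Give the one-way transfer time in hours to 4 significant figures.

t = 7.831 hours

From the circular-orbit relation v² = μ/r at r = 7129 km: μ = v²r = (7.477)² × 7129 = 3.98551×10^5 km³/s².
Transfer-ellipse semi-major axis a_t = (r₁ + r₂)/2 = (56430 + 7129)/2 = 31779.5 km.
Half the transfer-orbit period gives t = π√(a_t³/μ) = 28190 s.
Converting: 28190 s ÷ 3600 s/hour = 7.831 hours.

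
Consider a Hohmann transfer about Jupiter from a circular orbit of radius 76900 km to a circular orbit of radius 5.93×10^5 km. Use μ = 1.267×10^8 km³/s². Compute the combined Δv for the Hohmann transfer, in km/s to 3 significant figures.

Δv = 21.0 km/s

Semi-major axis of the transfer orbit: a_t = (76900 + 5.930×10^5)/2 = 3.3495×10^5 km.
At r₁ the circular-orbit speed is v₁ = √(μ/r₁) = 40.59 km/s.
Transfer-orbit speed at r₁ (v² = μ(2/r − 1/a)): v_p = √[μ(2/r₁ − 1/a_t)] = 54.01 km/s.
First burn Δv₁ = |v_p − v₁| = 13.42 km/s.
Circular speed at r₂: v₂ = √(μ/r₂) = 14.617 km/s.
Transfer-orbit speed at r₂: v_a = √[μ(2/r₂ − 1/a_t)] = 7.0038 km/s.
Second burn Δv₂ = |v₂ − v_a| = 7.613 km/s.
Δv = Δv₁ + Δv₂ = 13.42 + 7.613 = 21.03 km/s.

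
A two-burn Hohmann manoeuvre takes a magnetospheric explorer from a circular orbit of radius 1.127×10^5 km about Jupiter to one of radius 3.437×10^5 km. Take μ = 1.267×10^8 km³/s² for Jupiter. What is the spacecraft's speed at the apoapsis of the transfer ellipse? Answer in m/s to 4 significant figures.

Semi-major axis of the transfer orbit: a_t = (1.127×10^5 + 3.437×10^5)/2 = 2.282×10^5 km.
At apoapsis, r = 3.437×10^5 km.
Vis-viva: v = √[μ(2/r − 1/a_t)] = √[1.267×10^8 × (2/3.437×10^5 − 1/2.282×10^5)] = 13.49 km/s.

v = 13490 m/s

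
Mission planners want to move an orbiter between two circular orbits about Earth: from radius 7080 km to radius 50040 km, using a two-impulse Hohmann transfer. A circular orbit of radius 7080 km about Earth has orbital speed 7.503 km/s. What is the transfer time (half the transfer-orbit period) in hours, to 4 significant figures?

From the circular-orbit relation v² = μ/r at r = 7080 km: μ = v²r = (7.503)² × 7080 = 3.98569×10^5 km³/s².
The Hohmann ellipse has a_t = (r₁ + r₂)/2 = 28560 km.
Half the transfer-orbit period gives t = π√(a_t³/μ) = 24020 s.
Converting: 24020 s ÷ 3600 s/hour = 6.672 hours.

t = 6.672 hours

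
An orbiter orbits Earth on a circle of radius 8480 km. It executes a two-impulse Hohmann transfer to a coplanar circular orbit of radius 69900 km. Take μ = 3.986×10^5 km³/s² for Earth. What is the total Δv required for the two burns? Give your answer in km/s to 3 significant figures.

Δv = 3.58 km/s

The Hohmann ellipse has a_t = (r₁ + r₂)/2 = 39190 km.
At r₁ the circular-orbit speed is v₁ = √(μ/r₁) = 6.85600 km/s.
Transfer-orbit speed at r₁ (vis-viva): v_p = √[μ(2/r₁ − 1/a_t)] = 9.15634 km/s.
First burn Δv₁ = |v_p − v₁| = 2.30034 km/s.
At r₂, v₂ = √(μ/r₂) = 2.38798 km/s.
Transfer-orbit speed at r₂: v_a = √[μ(2/r₂ − 1/a_t)] = 1.11081 km/s.
Second burn Δv₂ = |v₂ − v_a| = 1.27717 km/s.
Δv = Δv₁ + Δv₂ = 2.30034 + 1.27717 = 3.578 km/s.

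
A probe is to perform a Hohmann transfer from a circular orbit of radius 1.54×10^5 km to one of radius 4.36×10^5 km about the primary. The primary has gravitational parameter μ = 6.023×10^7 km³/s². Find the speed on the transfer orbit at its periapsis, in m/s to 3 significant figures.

v = 24000 m/s

The Hohmann ellipse has a_t = (r₁ + r₂)/2 = 2.950×10^5 km.
At periapsis, r = 1.540×10^5 km.
From the vis-viva equation, v = √[μ(2/r − 1/a_t)] = 24.04 km/s.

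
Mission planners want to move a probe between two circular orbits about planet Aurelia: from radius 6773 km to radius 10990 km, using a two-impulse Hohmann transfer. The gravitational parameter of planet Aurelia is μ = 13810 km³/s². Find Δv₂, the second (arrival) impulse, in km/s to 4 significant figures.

Δv₂ = 0.1421 km/s

Transfer-ellipse semi-major axis a_t = (r₁ + r₂)/2 = (6773 + 10990)/2 = 8881.5 km.
On the circular orbit at r = 10990 km, v_c = √(μ/r) = 1.121 km/s.
Vis-viva on the transfer ellipse at r = 10990 km gives v_t = √[μ(2/r − 1/a_t)] = 0.9789 km/s.
Δv₂ = |v_t − v_c| = |0.9789 − 1.121| = 0.1421 km/s.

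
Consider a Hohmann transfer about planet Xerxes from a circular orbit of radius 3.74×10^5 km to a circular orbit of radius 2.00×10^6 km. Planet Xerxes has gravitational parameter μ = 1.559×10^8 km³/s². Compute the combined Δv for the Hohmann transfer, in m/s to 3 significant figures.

Transfer-ellipse semi-major axis a_t = (r₁ + r₂)/2 = (3.740×10^5 + 2.000×10^6)/2 = 1.187×10^6 km.
At r₁ the circular-orbit speed is v₁ = √(μ/r₁) = 20.417 km/s.
On the transfer ellipse at r₁, v² = μ(2/r − 1/a) gives v_p = √[μ(2/r₁ − 1/a_t)] = 26.502 km/s.
First burn Δv₁ = |v_p − v₁| = 6.085 km/s.
Circular speed at r₂: v₂ = √(μ/r₂) = 8.829 km/s.
Transfer-orbit speed at r₂: v_a = √[μ(2/r₂ − 1/a_t)] = 4.956 km/s.
Second burn Δv₂ = |v₂ − v_a| = 3.873 km/s.
Δv = Δv₁ + Δv₂ = 6.085 + 3.873 = 9.958 km/s.

Δv = 9960 m/s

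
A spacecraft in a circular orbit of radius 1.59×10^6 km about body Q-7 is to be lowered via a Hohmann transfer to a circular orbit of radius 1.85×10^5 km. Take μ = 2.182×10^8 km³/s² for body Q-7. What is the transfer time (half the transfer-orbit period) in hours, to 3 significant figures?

The Hohmann ellipse has a_t = (r₁ + r₂)/2 = 8.875×10^5 km.
Half the transfer-orbit period gives t = π√(a_t³/μ) = 1.778×10^5 s.
Converting: 1.778×10^5 s ÷ 3600 s/hour = 49.4 hours.

t = 49.4 hours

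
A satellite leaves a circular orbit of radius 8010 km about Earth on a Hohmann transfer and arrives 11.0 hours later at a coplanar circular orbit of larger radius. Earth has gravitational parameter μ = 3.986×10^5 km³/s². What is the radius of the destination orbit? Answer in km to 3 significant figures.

Transfer time t = 11.0 hours = 39600 s, and t = π√(a_t³/μ).
So a_t = (μ t²/π²)^(1/3) = (3.986×10^5 × (39600)² / π²)^(1/3) = 39860 km.
Since a_t = (r₁ + r₂)/2, r₂ = 2a_t − r₁ = 2×39860 − 8010 = 71710 km.

r₂ = 71700 km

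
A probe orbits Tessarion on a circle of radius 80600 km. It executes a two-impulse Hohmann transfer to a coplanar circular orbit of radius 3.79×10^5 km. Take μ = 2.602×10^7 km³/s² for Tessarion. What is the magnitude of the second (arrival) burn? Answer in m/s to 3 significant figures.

The Hohmann ellipse has a_t = (r₁ + r₂)/2 = 2.298×10^5 km.
Circular speed at r = 3.790×10^5 km: v_c = √(μ/r) = 8.286 km/s.
Transfer-orbit speed at the same r (vis-viva, a = a_t): v_t = √[μ(2/r − 1/a_t)] = 4.907 km/s.
Δv₂ = |v_t − v_c| = |4.907 − 8.286| = 3.379 km/s.

Δv₂ = 3380 m/s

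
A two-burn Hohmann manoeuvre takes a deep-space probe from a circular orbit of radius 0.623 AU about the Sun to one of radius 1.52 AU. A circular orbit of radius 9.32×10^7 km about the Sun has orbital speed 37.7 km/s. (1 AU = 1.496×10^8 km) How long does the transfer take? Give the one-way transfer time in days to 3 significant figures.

t = 203 days

From the circular-orbit relation v² = μ/r at r = 9.32×10^7 km: μ = v²r = (37.7)² × 9.32×10^7 = 1.32464×10^11 km³/s².
In km: r₁ = 0.623 × 1.496×10^8 = 9.32008×10^7 km; r₂ = 1.52 × 1.496×10^8 = 2.27392×10^8 km.
Semi-major axis of the transfer orbit: a_t = (9.32008×10^7 + 2.27392×10^8)/2 = 1.602964×10^8 km.
Half the transfer-orbit period gives t = π√(a_t³/μ) = 1.752×10^7 s.
Converting: 1.752×10^7 s ÷ 86400 s/day = 203 days.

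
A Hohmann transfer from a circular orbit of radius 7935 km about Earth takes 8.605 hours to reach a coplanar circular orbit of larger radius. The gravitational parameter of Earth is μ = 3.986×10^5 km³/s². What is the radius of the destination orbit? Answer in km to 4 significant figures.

r₂ = 59750 km

Transfer time t = 8.605 hours = 30978 s, and t = π√(a_t³/μ).
So a_t = (μ t²/π²)^(1/3) = (3.986×10^5 × (30978)² / π²)^(1/3) = 33841 km.
Since a_t = (r₁ + r₂)/2, r₂ = 2a_t − r₁ = 2×33841 − 7935 = 59747 km.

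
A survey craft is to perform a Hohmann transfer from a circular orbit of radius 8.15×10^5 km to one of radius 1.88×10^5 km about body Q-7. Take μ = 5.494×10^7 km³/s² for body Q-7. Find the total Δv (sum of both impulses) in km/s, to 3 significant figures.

Transfer-ellipse semi-major axis a_t = (r₁ + r₂)/2 = (8.150×10^5 + 1.880×10^5)/2 = 5.015×10^5 km.
Circular speed at r₁: v₁ = √(μ/r₁) = √(5.494×10^7/8.150×10^5) = 8.210 km/s.
On the transfer ellipse at r₁, v² = μ(2/r − 1/a) gives v_a = √[μ(2/r₁ − 1/a_t)] = 5.027 km/s.
First burn Δv₁ = |v_a − v₁| = 3.183 km/s.
Circular speed at r₂: v₂ = √(μ/r₂) = 17.095 km/s.
Transfer-orbit speed at r₂: v_p = √[μ(2/r₂ − 1/a_t)] = 21.793 km/s.
Second burn Δv₂ = |v₂ − v_p| = 4.698 km/s.
Total Δv = Δv₁ + Δv₂ = 7.881 km/s.

Δv = 7.88 km/s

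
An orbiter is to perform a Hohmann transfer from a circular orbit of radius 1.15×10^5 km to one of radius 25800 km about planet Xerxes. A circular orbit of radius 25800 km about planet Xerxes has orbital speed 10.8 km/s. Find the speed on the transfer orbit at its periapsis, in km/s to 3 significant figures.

v = 13.8 km/s

From the circular-orbit relation v² = μ/r at r = 25800 km: μ = v²r = (10.8)² × 25800 = 3.00931×10^6 km³/s².
The Hohmann ellipse has a_t = (r₁ + r₂)/2 = 70400 km.
At periapsis, r = 25800 km.
Vis-viva: v = √[μ(2/r − 1/a_t)] = √[3.00931×10^6 × (2/25800 − 1/70400)] = 13.80 km/s.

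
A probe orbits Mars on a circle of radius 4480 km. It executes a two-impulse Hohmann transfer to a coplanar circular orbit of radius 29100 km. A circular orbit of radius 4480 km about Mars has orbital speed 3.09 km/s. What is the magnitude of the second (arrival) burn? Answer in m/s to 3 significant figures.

From the circular-orbit relation v² = μ/r at r = 4480 km: μ = v²r = (3.09)² × 4480 = 42775.5 km³/s².
Semi-major axis of the transfer orbit: a_t = (4480 + 29100)/2 = 16790 km.
Circular speed at r = 29100 km: v_c = √(μ/r) = 1.2124 km/s.
Transfer-orbit speed at the same r (vis-viva, a = a_t): v_t = √[μ(2/r − 1/a_t)] = 0.62627 km/s.
Δv₂ = |v_t − v_c| = |0.62627 − 1.2124| = 0.5861 km/s.

Δv₂ = 586 m/s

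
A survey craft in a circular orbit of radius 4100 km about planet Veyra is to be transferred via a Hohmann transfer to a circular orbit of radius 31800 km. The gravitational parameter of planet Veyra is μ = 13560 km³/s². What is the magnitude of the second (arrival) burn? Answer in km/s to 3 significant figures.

Δv₂ = 0.341 km/s

Semi-major axis of the transfer orbit: a_t = (4100 + 31800)/2 = 17950 km.
On the circular orbit at r = 31800 km, v_c = √(μ/r) = 0.6530 km/s.
Vis-viva on the transfer ellipse at r = 31800 km gives v_t = √[μ(2/r − 1/a_t)] = 0.3121 km/s.
Δv₂ = |v_t − v_c| = |0.3121 − 0.6530| = 0.3409 km/s.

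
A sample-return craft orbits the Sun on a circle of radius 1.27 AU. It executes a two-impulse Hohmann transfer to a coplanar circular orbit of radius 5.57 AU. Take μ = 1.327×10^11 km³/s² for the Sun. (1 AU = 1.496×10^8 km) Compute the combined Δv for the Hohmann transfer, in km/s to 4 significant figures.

In km: r₁ = 1.27 × 1.496×10^8 = 1.89992×10^8 km; r₂ = 5.57 × 1.496×10^8 = 8.33272×10^8 km.
Transfer-ellipse semi-major axis a_t = (r₁ + r₂)/2 = (1.89992×10^8 + 8.33272×10^8)/2 = 5.11632×10^8 km.
Circular speed at r₁: v₁ = √(μ/r₁) = √(1.327×10^11/1.89992×10^8) = 26.428 km/s.
Transfer-orbit speed at r₁ (vis-viva equation): v_p = √[μ(2/r₁ − 1/a_t)] = 33.727 km/s.
First burn Δv₁ = |v_p − v₁| = 7.299 km/s.
Circular speed at r₂: v₂ = √(μ/r₂) = 12.619 km/s.
Transfer-orbit speed at r₂: v_a = √[μ(2/r₂ − 1/a_t)] = 7.6901 km/s.
Second burn Δv₂ = |v₂ − v_a| = 4.929 km/s.
Total Δv = Δv₁ + Δv₂ = 12.23 km/s.

Δv = 12.23 km/s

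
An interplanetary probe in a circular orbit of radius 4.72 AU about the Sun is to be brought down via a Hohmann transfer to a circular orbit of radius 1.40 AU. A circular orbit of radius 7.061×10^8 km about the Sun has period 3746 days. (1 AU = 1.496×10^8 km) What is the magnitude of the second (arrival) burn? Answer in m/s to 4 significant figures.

From Kepler's third law T² = 4π²r³/μ at r = 7.061×10^8 km, T = 3746 days = 3746 × 86400 s = 3.236544×10^8 s: μ = 4π²r³/T² = 1.32677×10^11 km³/s².
In km: r₁ = 4.72 × 1.496×10^8 = 7.06112×10^8 km; r₂ = 1.40 × 1.496×10^8 = 2.0944×10^8 km.
Transfer-ellipse semi-major axis a_t = (r₁ + r₂)/2 = (7.06112×10^8 + 2.0944×10^8)/2 = 4.57776×10^8 km.
On the circular orbit at r = 2.0944×10^8 km, v_c = √(μ/r) = 25.17 km/s.
Vis-viva on the transfer ellipse at r = 2.0944×10^8 km gives v_t = √[μ(2/r − 1/a_t)] = 31.26 km/s.
Δv₂ = |v_t − v_c| = |31.26 − 25.17| = 6.090 km/s.

Δv₂ = 6090 m/s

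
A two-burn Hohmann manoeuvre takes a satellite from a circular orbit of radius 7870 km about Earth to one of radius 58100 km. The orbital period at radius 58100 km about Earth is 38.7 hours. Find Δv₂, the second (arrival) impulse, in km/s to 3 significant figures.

From Kepler's third law T² = 4π²r³/μ at r = 58100 km, T = 38.7 hours = 38.7 × 3600 s = 1.3932×10^5 s: μ = 4π²r³/T² = 3.98897×10^5 km³/s².
The Hohmann ellipse has a_t = (r₁ + r₂)/2 = 32985 km.
Circular speed at r = 58100 km: v_c = √(μ/r) = 2.620 km/s.
Vis-viva on the transfer ellipse at r = 58100 km gives v_t = √[μ(2/r − 1/a_t)] = 1.280 km/s.
Δv₂ = |v_t − v_c| = |1.280 − 2.620| = 1.340 km/s.

Δv₂ = 1.34 km/s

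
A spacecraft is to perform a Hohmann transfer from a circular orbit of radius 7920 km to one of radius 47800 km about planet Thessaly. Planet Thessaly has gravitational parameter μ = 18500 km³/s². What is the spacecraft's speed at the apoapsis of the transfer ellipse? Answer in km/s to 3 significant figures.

v = 0.332 km/s

Semi-major axis of the transfer orbit: a_t = (7920 + 47800)/2 = 27860 km.
The apoapsis of the transfer ellipse is at r = 47800 km.
Vis-viva: v = √[μ(2/r − 1/a_t)] = √[18500 × (2/47800 − 1/27860)] = 0.3317 km/s.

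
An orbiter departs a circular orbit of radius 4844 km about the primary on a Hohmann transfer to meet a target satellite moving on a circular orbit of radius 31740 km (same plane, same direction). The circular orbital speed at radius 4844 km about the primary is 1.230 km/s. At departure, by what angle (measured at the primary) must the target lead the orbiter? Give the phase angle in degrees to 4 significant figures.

φ = 101.2°

From the circular-orbit relation v² = μ/r at r = 4844 km: μ = v²r = (1.230)² × 4844 = 7328.49 km³/s².
The Hohmann ellipse has a_t = (r₁ + r₂)/2 = 18292 km.
Transfer time t = π√(a_t³/μ) = 90789.3 s.
The target's mean motion on its circular orbit is ω₂ = √(μ/r₂³) = 1.51390×10^-5 rad/s.
Angle swept by the target during transfer: ω₂·t = 1.37446 rad = 78.751°.
The orbiter traverses 180° on the transfer ellipse, so the target must lead by 180° − 78.751° = 101.2°.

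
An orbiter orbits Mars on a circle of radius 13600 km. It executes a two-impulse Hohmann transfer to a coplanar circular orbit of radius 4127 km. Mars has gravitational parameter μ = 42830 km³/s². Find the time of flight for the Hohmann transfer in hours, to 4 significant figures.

The Hohmann ellipse has a_t = (r₁ + r₂)/2 = 8863.5 km.
Half the transfer-orbit period gives t = π√(a_t³/μ) = 12670 s.
Converting: 12670 s ÷ 3600 s/hour = 3.519 hours.

t = 3.519 hours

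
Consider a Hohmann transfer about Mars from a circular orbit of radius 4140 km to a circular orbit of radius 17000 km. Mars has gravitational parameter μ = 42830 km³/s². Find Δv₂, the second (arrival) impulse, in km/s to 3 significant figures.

Semi-major axis of the transfer orbit: a_t = (4140 + 17000)/2 = 10570 km.
Circular speed at r = 17000 km: v_c = √(μ/r) = 1.5873 km/s.
Transfer-orbit speed at the same r (vis-viva, a = a_t): v_t = √[μ(2/r − 1/a_t)] = 0.99337 km/s.
Δv₂ = |v_t − v_c| = |0.99337 − 1.5873| = 0.5939 km/s.

Δv₂ = 0.594 km/s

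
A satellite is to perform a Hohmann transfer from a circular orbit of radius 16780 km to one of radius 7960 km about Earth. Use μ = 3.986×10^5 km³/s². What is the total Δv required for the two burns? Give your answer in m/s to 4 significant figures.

Semi-major axis of the transfer orbit: a_t = (16780 + 7960)/2 = 12370 km.
Circular speed at r₁: v₁ = √(μ/r₁) = √(3.986×10^5/16780) = 4.87386 km/s.
Transfer-orbit speed at r₁ (vis-viva): v_a = √[μ(2/r₁ − 1/a_t)] = 3.90971 km/s.
First burn Δv₁ = |v_a − v₁| = 0.96415 km/s.
At r₂, v₂ = √(μ/r₂) = 7.0764 km/s.
Transfer-orbit speed at r₂: v_p = √[μ(2/r₂ − 1/a_t)] = 8.2418 km/s.
Second burn Δv₂ = |v₂ − v_p| = 1.1654 km/s.
Δv = Δv₁ + Δv₂ = 0.96415 + 1.1654 = 2.130 km/s.

Δv = 2130 m/s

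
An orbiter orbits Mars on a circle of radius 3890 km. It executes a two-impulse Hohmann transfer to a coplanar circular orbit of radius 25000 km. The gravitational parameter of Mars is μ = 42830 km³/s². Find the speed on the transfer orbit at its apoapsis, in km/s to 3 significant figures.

Transfer-ellipse semi-major axis a_t = (r₁ + r₂)/2 = (3890 + 25000)/2 = 14445 km.
At apoapsis, r = 25000 km.
Applying v² = μ(2/r − 1/a_t): v = 0.6792 km/s.

v = 0.679 km/s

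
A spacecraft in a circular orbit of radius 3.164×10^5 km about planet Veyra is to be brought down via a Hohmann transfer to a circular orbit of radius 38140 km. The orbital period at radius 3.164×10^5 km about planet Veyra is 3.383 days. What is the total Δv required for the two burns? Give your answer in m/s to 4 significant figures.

Δv = 10230 m/s

From Kepler's third law T² = 4π²r³/μ at r = 3.164×10^5 km, T = 3.383 days = 3.383 × 86400 s = 2.922912×10^5 s: μ = 4π²r³/T² = 1.46365×10^7 km³/s².
Semi-major axis of the transfer orbit: a_t = (3.164×10^5 + 38140)/2 = 1.7727×10^5 km.
At r₁ the circular-orbit speed is v₁ = √(μ/r₁) = 6.8014 km/s.
Transfer-orbit speed at r₁ (v² = μ(2/r − 1/a)): v_a = √[μ(2/r₁ − 1/a_t)] = 3.1548 km/s.
First burn Δv₁ = |v_a − v₁| = 3.647 km/s.
At r₂, v₂ = √(μ/r₂) = 19.590 km/s.
Transfer-orbit speed at r₂: v_p = √[μ(2/r₂ − 1/a_t)] = 26.172 km/s.
Second burn Δv₂ = |v₂ − v_p| = 6.582 km/s.
Total Δv = Δv₁ + Δv₂ = 10.23 km/s.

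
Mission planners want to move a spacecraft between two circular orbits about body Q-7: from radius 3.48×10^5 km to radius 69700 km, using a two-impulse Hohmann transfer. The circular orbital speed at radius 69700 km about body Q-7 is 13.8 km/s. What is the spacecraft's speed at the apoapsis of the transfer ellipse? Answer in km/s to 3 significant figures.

From the circular-orbit relation v² = μ/r at r = 69700 km: μ = v²r = (13.8)² × 69700 = 1.32737×10^7 km³/s².
Semi-major axis of the transfer orbit: a_t = (3.480×10^5 + 69700)/2 = 2.0885×10^5 km.
At apoapsis, r = 3.480×10^5 km.
From the vis-viva equation, v = √[μ(2/r − 1/a_t)] = 3.568 km/s.

v = 3.57 km/s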